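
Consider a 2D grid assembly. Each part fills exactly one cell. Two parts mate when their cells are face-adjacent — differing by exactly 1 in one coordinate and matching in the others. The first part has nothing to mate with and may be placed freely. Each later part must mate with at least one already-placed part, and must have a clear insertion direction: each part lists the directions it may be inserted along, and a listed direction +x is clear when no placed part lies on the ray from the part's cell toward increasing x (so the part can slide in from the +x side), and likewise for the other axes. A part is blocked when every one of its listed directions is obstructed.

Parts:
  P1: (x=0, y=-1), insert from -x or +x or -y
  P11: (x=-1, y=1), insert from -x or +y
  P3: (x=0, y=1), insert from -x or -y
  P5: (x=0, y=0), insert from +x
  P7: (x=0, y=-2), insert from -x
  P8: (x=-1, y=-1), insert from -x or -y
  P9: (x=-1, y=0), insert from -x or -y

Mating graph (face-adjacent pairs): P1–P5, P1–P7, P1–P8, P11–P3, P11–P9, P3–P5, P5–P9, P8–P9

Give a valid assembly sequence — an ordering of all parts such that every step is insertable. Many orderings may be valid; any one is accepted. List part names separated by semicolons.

P7; P1; P5; P3; P11; P8; P9

1. P7@(0, -2) [-x clear] — {P7}
2. P1@(0, -1) [-x clear] — {P1, P7}
3. P5@(0, 0) [+x clear] — {P1, P5, P7}
4. P3@(0, 1) [-x clear] — {P1, P3, P5, P7}
5. P11@(-1, 1) [-x clear] — {P1, P11, P3, P5, P7}
6. P8@(-1, -1) [-x clear] — {P1, P11, P3, P5, P7, P8}
7. P9@(-1, 0) [-x clear] — {P1, P11, P3, P5, P7, P8, P9}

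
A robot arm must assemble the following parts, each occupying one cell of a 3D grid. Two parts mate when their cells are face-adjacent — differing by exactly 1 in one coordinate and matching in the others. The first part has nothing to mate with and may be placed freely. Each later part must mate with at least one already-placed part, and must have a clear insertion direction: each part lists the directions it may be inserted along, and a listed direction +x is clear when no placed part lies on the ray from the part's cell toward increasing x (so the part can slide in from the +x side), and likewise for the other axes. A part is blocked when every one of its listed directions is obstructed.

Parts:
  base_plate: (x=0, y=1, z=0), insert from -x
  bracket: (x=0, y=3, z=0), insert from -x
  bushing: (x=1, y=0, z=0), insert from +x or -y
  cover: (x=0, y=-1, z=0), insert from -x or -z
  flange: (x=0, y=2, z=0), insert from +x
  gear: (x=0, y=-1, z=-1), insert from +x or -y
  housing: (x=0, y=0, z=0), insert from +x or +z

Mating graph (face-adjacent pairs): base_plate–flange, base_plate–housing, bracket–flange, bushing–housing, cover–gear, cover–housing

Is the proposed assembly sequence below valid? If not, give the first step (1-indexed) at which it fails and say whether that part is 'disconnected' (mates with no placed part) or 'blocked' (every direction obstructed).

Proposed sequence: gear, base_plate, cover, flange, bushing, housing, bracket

1. gear@(0, -1, -1) [+x clear] — {gear}
2. base_plate@(0, 1, 0) — no placed neighbour ⇒ disconnected

Invalid at step 2 (disconnected)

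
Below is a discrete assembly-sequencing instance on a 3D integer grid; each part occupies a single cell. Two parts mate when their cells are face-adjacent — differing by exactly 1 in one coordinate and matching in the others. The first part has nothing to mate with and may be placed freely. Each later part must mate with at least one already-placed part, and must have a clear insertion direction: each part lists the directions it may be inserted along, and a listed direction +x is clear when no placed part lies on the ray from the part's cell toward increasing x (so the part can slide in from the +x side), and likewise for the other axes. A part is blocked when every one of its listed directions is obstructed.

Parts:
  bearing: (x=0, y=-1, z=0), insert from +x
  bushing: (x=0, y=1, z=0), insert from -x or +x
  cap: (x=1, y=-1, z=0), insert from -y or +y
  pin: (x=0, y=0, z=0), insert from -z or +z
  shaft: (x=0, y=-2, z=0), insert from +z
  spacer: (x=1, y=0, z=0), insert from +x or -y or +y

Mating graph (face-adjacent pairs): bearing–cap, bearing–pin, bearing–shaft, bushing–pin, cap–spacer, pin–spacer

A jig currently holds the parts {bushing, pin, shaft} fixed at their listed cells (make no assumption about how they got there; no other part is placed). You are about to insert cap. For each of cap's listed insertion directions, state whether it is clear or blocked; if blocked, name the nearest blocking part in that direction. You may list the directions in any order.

+y: clear; -y: clear

-y: ray from cap(1, -1, 0) has no placed part ⇒ clear
+y: ray from cap(1, -1, 0) has no placed part ⇒ clear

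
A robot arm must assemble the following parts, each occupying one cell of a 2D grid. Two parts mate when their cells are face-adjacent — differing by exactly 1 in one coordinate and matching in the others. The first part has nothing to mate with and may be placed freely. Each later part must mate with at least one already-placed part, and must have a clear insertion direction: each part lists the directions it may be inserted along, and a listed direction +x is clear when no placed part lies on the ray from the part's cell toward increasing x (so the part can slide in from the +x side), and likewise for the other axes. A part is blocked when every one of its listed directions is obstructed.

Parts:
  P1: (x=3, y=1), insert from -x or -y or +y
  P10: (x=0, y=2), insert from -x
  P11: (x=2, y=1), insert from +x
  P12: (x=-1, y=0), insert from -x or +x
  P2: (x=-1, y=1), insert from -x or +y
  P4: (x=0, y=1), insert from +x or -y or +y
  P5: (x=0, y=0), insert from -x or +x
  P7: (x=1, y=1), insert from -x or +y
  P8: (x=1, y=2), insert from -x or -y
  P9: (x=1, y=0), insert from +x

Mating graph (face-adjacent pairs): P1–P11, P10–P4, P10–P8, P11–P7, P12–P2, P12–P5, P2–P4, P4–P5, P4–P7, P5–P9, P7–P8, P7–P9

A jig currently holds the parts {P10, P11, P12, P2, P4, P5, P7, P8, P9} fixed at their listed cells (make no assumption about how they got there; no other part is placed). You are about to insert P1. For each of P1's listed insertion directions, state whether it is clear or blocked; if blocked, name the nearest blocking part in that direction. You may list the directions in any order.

-x: nearest on ray is P11@(2, 1) ⇒ blocked
-y: ray from P1(3, 1) has no placed part ⇒ clear
+y: ray from P1(3, 1) has no placed part ⇒ clear

+y: clear; -x: blocked by P11; -y: clear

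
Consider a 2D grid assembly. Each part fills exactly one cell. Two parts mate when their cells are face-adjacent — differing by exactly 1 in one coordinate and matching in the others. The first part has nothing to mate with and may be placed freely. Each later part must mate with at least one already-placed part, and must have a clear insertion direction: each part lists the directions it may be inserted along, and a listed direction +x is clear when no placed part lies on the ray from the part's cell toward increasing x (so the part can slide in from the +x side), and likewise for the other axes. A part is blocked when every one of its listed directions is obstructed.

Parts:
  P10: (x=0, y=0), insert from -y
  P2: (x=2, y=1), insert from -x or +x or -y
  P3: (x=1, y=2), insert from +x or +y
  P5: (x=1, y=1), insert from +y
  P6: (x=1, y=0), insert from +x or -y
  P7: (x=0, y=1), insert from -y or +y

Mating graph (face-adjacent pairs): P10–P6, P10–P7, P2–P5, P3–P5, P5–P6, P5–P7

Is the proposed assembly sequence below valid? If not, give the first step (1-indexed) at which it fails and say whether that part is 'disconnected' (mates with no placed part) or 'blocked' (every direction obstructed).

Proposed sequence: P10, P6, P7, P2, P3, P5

1. P10@(0, 0) [-y clear] — {P10}
2. P6@(1, 0) [+x clear] — {P10, P6}
3. P7@(0, 1) [+y clear] — {P10, P6, P7}
4. P2@(2, 1) — no placed neighbour ⇒ disconnected

Invalid at step 4 (disconnected)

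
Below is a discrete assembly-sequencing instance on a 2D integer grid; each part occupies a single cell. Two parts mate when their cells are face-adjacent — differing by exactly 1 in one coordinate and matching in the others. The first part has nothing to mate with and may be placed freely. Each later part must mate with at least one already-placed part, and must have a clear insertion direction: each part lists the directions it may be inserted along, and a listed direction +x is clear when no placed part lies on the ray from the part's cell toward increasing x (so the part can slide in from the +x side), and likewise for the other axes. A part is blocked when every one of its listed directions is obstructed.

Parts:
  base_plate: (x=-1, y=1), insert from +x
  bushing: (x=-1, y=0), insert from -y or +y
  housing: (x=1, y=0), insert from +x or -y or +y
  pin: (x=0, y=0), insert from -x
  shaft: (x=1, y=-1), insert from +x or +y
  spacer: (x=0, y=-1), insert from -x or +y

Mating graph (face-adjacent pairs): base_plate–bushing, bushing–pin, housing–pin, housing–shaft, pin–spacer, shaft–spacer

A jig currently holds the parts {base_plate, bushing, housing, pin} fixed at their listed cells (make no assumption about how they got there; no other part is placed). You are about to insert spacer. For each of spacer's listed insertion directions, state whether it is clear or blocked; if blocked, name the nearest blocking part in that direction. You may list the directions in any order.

+y: blocked by pin; -x: clear

-x: ray from spacer(0, -1) has no placed part ⇒ clear
+y: nearest on ray is pin@(0, 0) ⇒ blocked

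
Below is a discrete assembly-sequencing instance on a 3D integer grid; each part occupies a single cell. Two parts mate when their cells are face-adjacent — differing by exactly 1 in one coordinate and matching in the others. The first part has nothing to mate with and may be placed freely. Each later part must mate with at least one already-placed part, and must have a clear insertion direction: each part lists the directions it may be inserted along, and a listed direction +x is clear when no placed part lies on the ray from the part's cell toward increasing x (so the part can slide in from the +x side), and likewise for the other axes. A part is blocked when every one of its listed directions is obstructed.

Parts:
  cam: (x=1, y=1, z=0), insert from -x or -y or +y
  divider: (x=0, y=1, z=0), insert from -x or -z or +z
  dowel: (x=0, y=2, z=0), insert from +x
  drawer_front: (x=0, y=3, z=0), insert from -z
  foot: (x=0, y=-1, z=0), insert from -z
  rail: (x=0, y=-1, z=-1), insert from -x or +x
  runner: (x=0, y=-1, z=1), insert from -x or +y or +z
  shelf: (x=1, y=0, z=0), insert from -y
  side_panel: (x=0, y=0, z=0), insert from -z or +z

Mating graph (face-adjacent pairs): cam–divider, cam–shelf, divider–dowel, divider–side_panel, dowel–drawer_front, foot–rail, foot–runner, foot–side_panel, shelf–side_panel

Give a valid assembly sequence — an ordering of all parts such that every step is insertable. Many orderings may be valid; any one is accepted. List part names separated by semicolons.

dowel; divider; side_panel; shelf; foot; runner; rail; cam; drawer_front

1. dowel@(0, 2, 0) [+x clear] — {dowel}
2. divider@(0, 1, 0) [-x clear] — {divider, dowel}
3. side_panel@(0, 0, 0) [-z clear] — {divider, dowel, side_panel}
4. shelf@(1, 0, 0) [-y clear] — {divider, dowel, shelf, side_panel}
5. foot@(0, -1, 0) [-z clear] — {divider, dowel, foot, shelf, side_panel}
6. runner@(0, -1, 1) [-x clear] — {divider, dowel, foot, runner, shelf, side_panel}
7. rail@(0, -1, -1) [-x clear] — {divider, dowel, foot, rail, runner, shelf, side_panel}
8. cam@(1, 1, 0) [+y clear] — {cam, divider, dowel, foot, rail, runner, shelf, side_panel}
9. drawer_front@(0, 3, 0) [-z clear] — {cam, divider, dowel, drawer_front, foot, rail, runner, shelf, side_panel}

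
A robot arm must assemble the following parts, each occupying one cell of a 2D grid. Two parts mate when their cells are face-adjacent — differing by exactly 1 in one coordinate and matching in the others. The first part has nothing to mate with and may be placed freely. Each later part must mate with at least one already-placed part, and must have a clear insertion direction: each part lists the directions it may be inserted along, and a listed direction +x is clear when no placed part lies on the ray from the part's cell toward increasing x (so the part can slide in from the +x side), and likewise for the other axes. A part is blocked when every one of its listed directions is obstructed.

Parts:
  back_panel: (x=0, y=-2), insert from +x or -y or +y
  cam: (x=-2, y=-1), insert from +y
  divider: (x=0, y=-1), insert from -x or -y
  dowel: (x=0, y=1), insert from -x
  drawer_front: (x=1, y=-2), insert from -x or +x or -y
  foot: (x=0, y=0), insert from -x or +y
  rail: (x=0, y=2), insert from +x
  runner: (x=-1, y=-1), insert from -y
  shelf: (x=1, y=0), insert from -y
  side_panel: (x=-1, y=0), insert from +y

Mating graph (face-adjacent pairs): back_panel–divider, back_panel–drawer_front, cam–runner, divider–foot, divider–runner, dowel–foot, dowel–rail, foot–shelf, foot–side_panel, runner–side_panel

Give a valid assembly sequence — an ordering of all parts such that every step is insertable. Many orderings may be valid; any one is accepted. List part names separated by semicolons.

rail; dowel; foot; divider; runner; back_panel; side_panel; shelf; drawer_front; cam

1. rail@(0, 2) [+x clear] — {rail}
2. dowel@(0, 1) [-x clear] — {dowel, rail}
3. foot@(0, 0) [-x clear] — {dowel, foot, rail}
4. divider@(0, -1) [-x clear] — {divider, dowel, foot, rail}
5. runner@(-1, -1) [-y clear] — {divider, dowel, foot, rail, runner}
6. back_panel@(0, -2) [+x clear] — {back_panel, divider, dowel, foot, rail, runner}
7. side_panel@(-1, 0) [+y clear] — {back_panel, divider, dowel, foot, rail, runner, side_panel}
8. shelf@(1, 0) [-y clear] — {back_panel, divider, dowel, foot, rail, runner, shelf, side_panel}
9. drawer_front@(1, -2) [+x clear] — {back_panel, divider, dowel, drawer_front, foot, rail, runner, shelf, side_panel}
10. cam@(-2, -1) [+y clear] — {back_panel, cam, divider, dowel, drawer_front, foot, rail, runner, shelf, side_panel}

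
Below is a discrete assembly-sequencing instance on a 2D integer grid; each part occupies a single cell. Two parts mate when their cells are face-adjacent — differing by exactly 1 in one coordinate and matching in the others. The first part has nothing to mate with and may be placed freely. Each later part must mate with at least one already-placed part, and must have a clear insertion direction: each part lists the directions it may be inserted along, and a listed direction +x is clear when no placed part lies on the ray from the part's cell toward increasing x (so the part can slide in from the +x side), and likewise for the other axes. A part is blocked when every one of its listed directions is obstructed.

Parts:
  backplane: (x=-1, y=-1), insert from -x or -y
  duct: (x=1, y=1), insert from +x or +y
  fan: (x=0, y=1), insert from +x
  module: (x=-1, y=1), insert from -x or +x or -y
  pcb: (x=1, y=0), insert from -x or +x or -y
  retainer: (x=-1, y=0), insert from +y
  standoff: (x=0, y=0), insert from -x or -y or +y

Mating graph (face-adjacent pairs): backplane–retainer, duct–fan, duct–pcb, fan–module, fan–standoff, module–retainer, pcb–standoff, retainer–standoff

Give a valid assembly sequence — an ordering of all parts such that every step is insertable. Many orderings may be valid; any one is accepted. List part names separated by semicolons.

standoff; retainer; module; backplane; fan; duct; pcb

1. standoff@(0, 0) [-x clear] — {standoff}
2. retainer@(-1, 0) [+y clear] — {retainer, standoff}
3. module@(-1, 1) [-x clear] — {module, retainer, standoff}
4. backplane@(-1, -1) [-x clear] — {backplane, module, retainer, standoff}
5. fan@(0, 1) [+x clear] — {backplane, fan, module, retainer, standoff}
6. duct@(1, 1) [+x clear] — {backplane, duct, fan, module, retainer, standoff}
7. pcb@(1, 0) [+x clear] — {backplane, duct, fan, module, pcb, retainer, standoff}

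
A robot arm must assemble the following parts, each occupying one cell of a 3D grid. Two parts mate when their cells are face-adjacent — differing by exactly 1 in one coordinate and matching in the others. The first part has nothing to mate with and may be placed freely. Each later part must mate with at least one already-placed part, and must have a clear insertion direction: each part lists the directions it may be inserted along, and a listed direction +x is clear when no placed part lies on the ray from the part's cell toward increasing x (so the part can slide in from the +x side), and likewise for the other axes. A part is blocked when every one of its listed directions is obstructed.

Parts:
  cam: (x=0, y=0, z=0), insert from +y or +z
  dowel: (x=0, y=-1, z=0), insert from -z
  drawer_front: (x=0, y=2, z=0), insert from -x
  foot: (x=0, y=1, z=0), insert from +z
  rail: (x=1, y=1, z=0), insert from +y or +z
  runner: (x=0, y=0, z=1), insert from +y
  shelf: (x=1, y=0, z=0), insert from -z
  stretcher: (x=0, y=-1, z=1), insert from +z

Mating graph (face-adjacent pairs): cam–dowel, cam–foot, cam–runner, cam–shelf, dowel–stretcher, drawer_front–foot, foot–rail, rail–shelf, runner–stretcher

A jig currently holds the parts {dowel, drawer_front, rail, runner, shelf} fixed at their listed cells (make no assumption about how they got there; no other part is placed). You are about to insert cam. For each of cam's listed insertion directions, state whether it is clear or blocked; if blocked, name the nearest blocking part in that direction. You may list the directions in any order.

+y: blocked by drawer_front; +z: blocked by runner

+y: nearest on ray is drawer_front@(0, 2, 0) ⇒ blocked
+z: nearest on ray is runner@(0, 0, 1) ⇒ blocked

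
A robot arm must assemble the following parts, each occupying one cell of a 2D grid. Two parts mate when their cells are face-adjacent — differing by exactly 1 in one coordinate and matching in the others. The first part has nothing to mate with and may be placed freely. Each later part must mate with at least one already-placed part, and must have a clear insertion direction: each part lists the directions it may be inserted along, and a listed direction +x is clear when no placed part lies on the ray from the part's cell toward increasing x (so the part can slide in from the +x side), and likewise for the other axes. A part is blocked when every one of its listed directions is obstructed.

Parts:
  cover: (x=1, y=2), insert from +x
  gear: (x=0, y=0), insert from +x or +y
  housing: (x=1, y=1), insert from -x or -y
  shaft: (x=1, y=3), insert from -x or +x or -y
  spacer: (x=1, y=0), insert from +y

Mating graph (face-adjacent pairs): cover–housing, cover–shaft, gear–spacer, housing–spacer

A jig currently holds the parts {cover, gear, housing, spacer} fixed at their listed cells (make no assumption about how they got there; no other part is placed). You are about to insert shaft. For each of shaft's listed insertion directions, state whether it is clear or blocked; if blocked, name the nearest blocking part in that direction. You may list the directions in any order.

-x: ray from shaft(1, 3) has no placed part ⇒ clear
+x: ray from shaft(1, 3) has no placed part ⇒ clear
-y: nearest on ray is cover@(1, 2) ⇒ blocked

+x: clear; -x: clear; -y: blocked by cover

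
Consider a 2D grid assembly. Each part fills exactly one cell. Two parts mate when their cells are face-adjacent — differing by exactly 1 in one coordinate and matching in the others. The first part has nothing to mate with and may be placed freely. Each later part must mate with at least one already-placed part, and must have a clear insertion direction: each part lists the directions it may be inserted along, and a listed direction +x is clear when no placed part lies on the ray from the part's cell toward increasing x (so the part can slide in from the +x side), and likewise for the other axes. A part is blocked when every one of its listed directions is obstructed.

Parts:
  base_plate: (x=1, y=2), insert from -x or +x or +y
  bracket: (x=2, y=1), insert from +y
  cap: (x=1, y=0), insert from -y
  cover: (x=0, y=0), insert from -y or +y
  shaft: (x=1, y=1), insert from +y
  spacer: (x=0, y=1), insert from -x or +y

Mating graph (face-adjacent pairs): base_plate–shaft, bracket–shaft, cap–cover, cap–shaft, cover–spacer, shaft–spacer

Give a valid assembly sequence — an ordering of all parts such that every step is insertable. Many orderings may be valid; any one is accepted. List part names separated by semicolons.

cover; cap; shaft; base_plate; bracket; spacer

1. cover@(0, 0) [-y clear] — {cover}
2. cap@(1, 0) [-y clear] — {cap, cover}
3. shaft@(1, 1) [+y clear] — {cap, cover, shaft}
4. base_plate@(1, 2) [-x clear] — {base_plate, cap, cover, shaft}
5. bracket@(2, 1) [+y clear] — {base_plate, bracket, cap, cover, shaft}
6. spacer@(0, 1) [-x clear] — {base_plate, bracket, cap, cover, shaft, spacer}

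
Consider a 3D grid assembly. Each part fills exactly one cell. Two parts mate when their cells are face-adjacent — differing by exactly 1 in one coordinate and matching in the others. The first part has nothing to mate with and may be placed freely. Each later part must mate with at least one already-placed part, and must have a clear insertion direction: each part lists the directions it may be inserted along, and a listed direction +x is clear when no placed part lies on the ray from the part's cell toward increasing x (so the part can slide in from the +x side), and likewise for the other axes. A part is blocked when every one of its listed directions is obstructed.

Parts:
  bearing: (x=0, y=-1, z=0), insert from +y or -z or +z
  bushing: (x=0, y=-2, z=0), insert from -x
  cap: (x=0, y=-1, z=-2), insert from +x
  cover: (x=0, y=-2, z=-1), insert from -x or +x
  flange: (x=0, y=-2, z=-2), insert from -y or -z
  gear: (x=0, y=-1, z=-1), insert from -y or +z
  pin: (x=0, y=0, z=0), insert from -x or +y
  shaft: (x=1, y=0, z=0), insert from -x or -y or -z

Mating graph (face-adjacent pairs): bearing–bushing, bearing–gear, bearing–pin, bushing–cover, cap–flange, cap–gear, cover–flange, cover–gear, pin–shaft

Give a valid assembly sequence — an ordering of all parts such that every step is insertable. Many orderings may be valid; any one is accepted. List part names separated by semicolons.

pin; bearing; shaft; bushing; gear; cap; flange; cover

1. pin@(0, 0, 0) [-x clear] — {pin}
2. bearing@(0, -1, 0) [-z clear] — {bearing, pin}
3. shaft@(1, 0, 0) [-y clear] — {bearing, pin, shaft}
4. bushing@(0, -2, 0) [-x clear] — {bearing, bushing, pin, shaft}
5. gear@(0, -1, -1) [-y clear] — {bearing, bushing, gear, pin, shaft}
6. cap@(0, -1, -2) [+x clear] — {bearing, bushing, cap, gear, pin, shaft}
7. flange@(0, -2, -2) [-y clear] — {bearing, bushing, cap, flange, gear, pin, shaft}
8. cover@(0, -2, -1) [-x clear] — {bearing, bushing, cap, cover, flange, gear, pin, shaft}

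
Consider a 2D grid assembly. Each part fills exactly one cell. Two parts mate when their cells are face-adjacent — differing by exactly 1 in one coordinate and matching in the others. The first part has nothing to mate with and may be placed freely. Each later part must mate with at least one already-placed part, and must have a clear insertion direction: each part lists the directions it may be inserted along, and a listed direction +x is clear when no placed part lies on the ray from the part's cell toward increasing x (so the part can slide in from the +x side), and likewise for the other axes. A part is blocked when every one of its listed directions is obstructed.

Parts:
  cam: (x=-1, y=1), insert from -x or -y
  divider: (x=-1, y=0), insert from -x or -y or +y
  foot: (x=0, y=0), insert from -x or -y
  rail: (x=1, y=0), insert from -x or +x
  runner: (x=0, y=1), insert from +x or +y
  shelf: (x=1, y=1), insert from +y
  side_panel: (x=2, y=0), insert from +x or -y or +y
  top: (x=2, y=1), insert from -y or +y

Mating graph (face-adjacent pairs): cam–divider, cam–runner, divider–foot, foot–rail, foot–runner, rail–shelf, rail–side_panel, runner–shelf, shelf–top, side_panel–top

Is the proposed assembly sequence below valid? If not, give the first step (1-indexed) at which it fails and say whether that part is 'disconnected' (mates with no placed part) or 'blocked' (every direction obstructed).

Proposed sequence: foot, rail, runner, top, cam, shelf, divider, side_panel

1. foot@(0, 0) [-x clear] — {foot}
2. rail@(1, 0) [+x clear] — {foot, rail}
3. runner@(0, 1) [+x clear] — {foot, rail, runner}
4. top@(2, 1) — no placed neighbour ⇒ disconnected

Invalid at step 4 (disconnected)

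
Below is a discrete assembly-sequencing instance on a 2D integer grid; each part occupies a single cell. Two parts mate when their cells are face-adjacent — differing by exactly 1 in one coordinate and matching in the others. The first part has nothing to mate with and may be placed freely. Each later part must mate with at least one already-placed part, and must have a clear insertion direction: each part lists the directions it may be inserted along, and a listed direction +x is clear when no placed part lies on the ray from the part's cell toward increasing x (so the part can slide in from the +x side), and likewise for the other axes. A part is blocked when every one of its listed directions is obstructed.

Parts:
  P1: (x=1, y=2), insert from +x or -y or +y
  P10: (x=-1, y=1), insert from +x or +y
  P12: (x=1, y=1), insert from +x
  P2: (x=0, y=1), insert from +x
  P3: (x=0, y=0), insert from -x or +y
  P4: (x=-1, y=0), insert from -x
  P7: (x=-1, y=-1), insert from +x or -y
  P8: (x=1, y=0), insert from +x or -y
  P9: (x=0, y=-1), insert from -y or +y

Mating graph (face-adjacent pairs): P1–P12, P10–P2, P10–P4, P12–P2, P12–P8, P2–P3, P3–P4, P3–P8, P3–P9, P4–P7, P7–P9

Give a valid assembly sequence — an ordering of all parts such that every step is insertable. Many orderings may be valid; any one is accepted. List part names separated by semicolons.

1. P2@(0, 1) [+x clear] — {P2}
2. P3@(0, 0) [-x clear] — {P2, P3}
3. P9@(0, -1) [-y clear] — {P2, P3, P9}
4. P8@(1, 0) [+x clear] — {P2, P3, P8, P9}
5. P7@(-1, -1) [-y clear] — {P2, P3, P7, P8, P9}
6. P10@(-1, 1) [+y clear] — {P10, P2, P3, P7, P8, P9}
7. P12@(1, 1) [+x clear] — {P10, P12, P2, P3, P7, P8, P9}
8. P1@(1, 2) [+x clear] — {P1, P10, P12, P2, P3, P7, P8, P9}
9. P4@(-1, 0) [-x clear] — {P1, P10, P12, P2, P3, P4, P7, P8, P9}

P2; P3; P9; P8; P7; P10; P12; P1; P4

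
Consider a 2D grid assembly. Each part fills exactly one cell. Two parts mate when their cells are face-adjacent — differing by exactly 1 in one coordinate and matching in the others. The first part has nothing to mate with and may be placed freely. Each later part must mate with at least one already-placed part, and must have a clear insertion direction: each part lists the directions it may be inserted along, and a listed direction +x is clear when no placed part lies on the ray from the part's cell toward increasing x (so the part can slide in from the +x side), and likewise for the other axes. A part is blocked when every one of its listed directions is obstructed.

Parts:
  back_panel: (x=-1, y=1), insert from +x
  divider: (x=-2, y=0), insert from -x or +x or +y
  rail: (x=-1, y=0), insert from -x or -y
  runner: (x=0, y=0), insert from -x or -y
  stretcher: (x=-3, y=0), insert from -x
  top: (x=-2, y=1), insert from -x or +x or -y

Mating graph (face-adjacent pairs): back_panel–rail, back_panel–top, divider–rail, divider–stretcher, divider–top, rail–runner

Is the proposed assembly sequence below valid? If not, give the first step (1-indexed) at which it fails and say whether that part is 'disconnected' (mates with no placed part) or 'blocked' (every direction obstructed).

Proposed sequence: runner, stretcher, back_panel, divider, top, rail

Invalid at step 2 (disconnected)

1. runner@(0, 0) [-x clear] — {runner}
2. stretcher@(-3, 0) — no placed neighbour ⇒ disconnected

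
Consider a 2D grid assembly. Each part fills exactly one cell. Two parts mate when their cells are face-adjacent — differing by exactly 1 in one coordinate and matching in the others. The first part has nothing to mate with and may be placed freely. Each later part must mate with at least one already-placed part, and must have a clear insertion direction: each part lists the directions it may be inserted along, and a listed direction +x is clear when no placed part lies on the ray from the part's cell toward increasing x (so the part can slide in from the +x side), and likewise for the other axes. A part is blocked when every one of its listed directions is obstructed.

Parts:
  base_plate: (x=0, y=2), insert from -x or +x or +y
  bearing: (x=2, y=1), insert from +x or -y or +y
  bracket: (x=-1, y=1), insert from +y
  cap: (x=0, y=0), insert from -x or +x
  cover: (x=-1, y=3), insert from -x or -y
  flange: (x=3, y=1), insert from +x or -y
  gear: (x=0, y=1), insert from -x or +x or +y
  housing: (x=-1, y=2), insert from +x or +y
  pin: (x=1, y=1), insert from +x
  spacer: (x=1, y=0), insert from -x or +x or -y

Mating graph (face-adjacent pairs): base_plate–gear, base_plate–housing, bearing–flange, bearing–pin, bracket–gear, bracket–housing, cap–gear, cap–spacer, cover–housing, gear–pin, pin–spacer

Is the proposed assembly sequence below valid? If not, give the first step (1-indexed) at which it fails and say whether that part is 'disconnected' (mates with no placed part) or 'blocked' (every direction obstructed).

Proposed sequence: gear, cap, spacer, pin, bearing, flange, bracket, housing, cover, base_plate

Valid

1. gear@(0, 1) [-x clear] — {gear}
2. cap@(0, 0) [-x clear] — {cap, gear}
3. spacer@(1, 0) [+x clear] — {cap, gear, spacer}
4. pin@(1, 1) [+x clear] — {cap, gear, pin, spacer}
5. bearing@(2, 1) [+x clear] — {bearing, cap, gear, pin, spacer}
6. flange@(3, 1) [+x clear] — {bearing, cap, flange, gear, pin, spacer}
7. bracket@(-1, 1) [+y clear] — {bearing, bracket, cap, flange, gear, pin, spacer}
8. housing@(-1, 2) [+x clear] — {bearing, bracket, cap, flange, gear, housing, pin, spacer}
9. cover@(-1, 3) [-x clear] — {bearing, bracket, cap, cover, flange, gear, housing, pin, spacer}
10. base_plate@(0, 2) [+x clear] — {base_plate, bearing, bracket, cap, cover, flange, gear, housing, pin, spacer}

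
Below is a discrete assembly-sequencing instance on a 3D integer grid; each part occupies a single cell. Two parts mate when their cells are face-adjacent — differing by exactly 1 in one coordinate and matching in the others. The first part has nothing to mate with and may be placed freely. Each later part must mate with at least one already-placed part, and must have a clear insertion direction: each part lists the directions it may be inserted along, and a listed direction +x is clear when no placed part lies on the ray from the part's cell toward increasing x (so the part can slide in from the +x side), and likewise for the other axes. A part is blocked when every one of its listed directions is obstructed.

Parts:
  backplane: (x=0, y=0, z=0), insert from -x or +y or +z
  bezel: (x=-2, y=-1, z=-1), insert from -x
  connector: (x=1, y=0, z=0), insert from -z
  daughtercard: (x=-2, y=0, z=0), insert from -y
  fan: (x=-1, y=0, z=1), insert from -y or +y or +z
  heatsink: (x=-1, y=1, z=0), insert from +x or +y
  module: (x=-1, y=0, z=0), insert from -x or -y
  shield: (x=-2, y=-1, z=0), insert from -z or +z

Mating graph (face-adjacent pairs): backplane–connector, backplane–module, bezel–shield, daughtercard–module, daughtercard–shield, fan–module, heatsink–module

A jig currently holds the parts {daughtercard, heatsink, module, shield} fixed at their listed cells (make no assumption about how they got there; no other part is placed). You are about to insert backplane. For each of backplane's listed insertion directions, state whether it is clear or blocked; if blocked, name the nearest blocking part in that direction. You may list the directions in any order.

-x: nearest on ray is module@(-1, 0, 0) ⇒ blocked
+y: ray from backplane(0, 0, 0) has no placed part ⇒ clear
+z: ray from backplane(0, 0, 0) has no placed part ⇒ clear

+y: clear; +z: clear; -x: blocked by module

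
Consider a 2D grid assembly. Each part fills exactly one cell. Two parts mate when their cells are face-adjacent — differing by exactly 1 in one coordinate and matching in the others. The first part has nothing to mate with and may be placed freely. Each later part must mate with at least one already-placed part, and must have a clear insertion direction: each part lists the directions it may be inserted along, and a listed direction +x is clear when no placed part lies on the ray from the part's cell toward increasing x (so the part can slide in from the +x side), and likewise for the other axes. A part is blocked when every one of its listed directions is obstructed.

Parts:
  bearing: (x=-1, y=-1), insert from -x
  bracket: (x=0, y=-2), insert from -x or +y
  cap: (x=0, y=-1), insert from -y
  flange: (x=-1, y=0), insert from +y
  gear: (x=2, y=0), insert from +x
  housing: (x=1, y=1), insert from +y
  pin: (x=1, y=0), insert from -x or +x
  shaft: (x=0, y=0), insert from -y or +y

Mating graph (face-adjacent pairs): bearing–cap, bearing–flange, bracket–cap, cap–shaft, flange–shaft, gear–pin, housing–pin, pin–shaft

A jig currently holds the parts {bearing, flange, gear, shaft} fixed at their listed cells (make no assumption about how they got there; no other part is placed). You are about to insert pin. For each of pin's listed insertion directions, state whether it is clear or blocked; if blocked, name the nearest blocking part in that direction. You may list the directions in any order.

+x: blocked by gear; -x: blocked by shaft

-x: nearest on ray is shaft@(0, 0) ⇒ blocked
+x: nearest on ray is gear@(2, 0) ⇒ blocked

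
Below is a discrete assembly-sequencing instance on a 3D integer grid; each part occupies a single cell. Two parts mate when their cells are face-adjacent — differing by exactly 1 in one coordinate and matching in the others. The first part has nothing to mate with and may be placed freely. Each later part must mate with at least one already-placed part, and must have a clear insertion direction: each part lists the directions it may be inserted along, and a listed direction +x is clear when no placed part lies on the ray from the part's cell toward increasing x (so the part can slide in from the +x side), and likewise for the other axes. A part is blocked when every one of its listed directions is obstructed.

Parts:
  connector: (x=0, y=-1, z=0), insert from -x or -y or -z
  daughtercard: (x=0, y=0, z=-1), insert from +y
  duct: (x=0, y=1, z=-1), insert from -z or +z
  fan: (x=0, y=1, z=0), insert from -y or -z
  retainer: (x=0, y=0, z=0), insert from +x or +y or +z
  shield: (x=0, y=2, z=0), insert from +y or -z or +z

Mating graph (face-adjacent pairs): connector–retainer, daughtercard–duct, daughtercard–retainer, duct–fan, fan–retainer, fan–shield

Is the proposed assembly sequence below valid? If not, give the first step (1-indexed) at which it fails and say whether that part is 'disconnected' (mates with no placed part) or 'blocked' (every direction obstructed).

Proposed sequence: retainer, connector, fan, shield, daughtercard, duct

Valid

1. retainer@(0, 0, 0) [+x clear] — {retainer}
2. connector@(0, -1, 0) [-x clear] — {connector, retainer}
3. fan@(0, 1, 0) [-z clear] — {connector, fan, retainer}
4. shield@(0, 2, 0) [+y clear] — {connector, fan, retainer, shield}
5. daughtercard@(0, 0, -1) [+y clear] — {connector, daughtercard, fan, retainer, shield}
6. duct@(0, 1, -1) [-z clear] — {connector, daughtercard, duct, fan, retainer, shield}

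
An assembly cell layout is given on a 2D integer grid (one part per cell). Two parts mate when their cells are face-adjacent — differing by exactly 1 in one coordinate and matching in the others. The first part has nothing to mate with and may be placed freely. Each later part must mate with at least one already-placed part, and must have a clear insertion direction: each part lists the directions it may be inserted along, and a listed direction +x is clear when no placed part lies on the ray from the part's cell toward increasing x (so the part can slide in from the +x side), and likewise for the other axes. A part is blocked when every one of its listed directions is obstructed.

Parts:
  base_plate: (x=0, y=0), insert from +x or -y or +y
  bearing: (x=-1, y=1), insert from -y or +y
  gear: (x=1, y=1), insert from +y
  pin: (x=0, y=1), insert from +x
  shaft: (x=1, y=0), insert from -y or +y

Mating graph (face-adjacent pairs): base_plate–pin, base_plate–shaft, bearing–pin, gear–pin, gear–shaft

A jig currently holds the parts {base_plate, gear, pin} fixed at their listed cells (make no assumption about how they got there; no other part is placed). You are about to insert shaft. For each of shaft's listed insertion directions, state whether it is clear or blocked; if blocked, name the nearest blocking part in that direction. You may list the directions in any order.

-y: ray from shaft(1, 0) has no placed part ⇒ clear
+y: nearest on ray is gear@(1, 1) ⇒ blocked

+y: blocked by gear; -y: clear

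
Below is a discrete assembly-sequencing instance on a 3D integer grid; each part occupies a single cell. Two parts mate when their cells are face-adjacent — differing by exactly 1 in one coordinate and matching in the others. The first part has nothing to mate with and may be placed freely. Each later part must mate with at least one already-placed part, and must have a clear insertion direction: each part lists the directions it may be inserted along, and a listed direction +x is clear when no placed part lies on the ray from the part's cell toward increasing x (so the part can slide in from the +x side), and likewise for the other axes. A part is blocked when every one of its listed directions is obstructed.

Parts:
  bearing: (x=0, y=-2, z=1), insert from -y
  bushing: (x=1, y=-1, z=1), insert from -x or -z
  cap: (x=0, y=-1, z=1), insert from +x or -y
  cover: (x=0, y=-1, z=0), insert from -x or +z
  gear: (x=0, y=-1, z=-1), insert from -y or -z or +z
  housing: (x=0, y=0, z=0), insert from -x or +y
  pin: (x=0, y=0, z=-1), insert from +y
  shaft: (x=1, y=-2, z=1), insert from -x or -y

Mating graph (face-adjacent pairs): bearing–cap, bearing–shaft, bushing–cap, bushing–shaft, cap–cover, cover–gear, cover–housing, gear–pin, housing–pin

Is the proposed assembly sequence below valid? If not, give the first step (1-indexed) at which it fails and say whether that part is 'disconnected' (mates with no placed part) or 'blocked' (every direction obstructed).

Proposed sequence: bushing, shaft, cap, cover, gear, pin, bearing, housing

1. bushing@(1, -1, 1) [-x clear] — {bushing}
2. shaft@(1, -2, 1) [-x clear] — {bushing, shaft}
3. cap@(0, -1, 1) [-y clear] — {bushing, cap, shaft}
4. cover@(0, -1, 0) [-x clear] — {bushing, cap, cover, shaft}
5. gear@(0, -1, -1) [-y clear] — {bushing, cap, cover, gear, shaft}
6. pin@(0, 0, -1) [+y clear] — {bushing, cap, cover, gear, pin, shaft}
7. bearing@(0, -2, 1) [-y clear] — {bearing, bushing, cap, cover, gear, pin, shaft}
8. housing@(0, 0, 0) [-x clear] — {bearing, bushing, cap, cover, gear, housing, pin, shaft}

Valid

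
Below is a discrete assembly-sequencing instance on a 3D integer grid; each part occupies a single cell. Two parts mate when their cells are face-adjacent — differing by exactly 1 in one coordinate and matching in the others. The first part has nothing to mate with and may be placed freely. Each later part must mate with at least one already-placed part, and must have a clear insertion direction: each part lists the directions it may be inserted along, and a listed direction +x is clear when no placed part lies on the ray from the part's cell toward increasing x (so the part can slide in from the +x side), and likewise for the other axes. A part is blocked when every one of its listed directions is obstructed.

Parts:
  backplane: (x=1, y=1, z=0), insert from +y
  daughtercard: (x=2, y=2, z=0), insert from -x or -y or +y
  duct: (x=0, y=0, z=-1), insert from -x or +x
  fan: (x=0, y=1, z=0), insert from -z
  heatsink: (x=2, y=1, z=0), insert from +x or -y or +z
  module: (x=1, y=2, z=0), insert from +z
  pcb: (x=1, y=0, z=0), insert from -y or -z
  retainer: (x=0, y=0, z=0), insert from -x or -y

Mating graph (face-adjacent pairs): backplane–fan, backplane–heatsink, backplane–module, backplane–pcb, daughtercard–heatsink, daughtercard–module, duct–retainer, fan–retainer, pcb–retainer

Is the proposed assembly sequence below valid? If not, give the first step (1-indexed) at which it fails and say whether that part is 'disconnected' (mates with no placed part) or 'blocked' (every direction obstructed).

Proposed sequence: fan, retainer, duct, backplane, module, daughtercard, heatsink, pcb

1. fan@(0, 1, 0) [-z clear] — {fan}
2. retainer@(0, 0, 0) [-x clear] — {fan, retainer}
3. duct@(0, 0, -1) [-x clear] — {duct, fan, retainer}
4. backplane@(1, 1, 0) [+y clear] — {backplane, duct, fan, retainer}
5. module@(1, 2, 0) [+z clear] — {backplane, duct, fan, module, retainer}
6. daughtercard@(2, 2, 0) [-y clear] — {backplane, daughtercard, duct, fan, module, retainer}
7. heatsink@(2, 1, 0) [+x clear] — {backplane, daughtercard, duct, fan, heatsink, module, retainer}
8. pcb@(1, 0, 0) [-y clear] — {backplane, daughtercard, duct, fan, heatsink, module, pcb, retainer}

Valid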